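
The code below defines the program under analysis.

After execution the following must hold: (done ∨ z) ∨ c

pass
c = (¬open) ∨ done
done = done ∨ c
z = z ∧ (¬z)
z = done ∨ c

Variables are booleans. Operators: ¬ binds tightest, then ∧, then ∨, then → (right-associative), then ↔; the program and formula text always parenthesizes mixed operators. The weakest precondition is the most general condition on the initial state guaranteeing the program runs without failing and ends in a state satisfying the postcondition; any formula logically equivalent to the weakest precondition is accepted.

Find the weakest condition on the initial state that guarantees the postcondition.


Working backward. After the program, the postcondition (done ∨ z) ∨ c must hold; in canonical form it is done ∨ z ∨ c.
Before z := done ∨ c: done ∨ c
Before z := z ∧ (¬z): done ∨ c
Before done := done ∨ c: done ∨ c
Before c := (¬open) ∨ done: done ∨ (¬open)
Before skip: done ∨ (¬open)
Answer: WP = done ∨ (¬open)


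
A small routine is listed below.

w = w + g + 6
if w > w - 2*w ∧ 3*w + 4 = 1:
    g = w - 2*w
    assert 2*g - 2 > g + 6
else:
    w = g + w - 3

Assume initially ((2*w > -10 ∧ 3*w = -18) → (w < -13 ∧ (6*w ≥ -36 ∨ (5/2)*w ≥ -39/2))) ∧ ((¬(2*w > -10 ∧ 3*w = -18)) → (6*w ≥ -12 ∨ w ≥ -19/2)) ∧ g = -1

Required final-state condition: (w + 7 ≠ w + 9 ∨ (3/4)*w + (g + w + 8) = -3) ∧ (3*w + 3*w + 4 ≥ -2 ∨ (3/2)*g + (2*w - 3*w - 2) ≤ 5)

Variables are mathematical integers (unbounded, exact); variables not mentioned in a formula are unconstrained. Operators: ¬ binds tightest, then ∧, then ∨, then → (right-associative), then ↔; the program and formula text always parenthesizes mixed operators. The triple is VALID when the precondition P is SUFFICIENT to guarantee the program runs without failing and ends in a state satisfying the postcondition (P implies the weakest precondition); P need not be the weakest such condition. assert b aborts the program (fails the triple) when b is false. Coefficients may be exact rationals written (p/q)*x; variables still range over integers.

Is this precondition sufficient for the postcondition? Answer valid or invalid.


Working backward. After the program, the postcondition (w + 7 ≠ w + 9 ∨ (3/4)*w + (g + w + 8) = -3) ∧ (3*w + 3*w + 4 ≥ -2 ∨ (3/2)*g + (2*w - 3*w - 2) ≤ 5) must hold; in canonical form it is 6*w ≥ -6 ∨ (3/2)*g ≤ w + 7.
Then branch requires w < -8 ∧ (6*w ≥ -6 ∨ (5/2)*w ≥ -7); else branch requires 6*g + 6*w ≥ 12 ∨ (1/2)*g ≤ w + 4.
Before the if: ((2*w > 0 ∧ 3*w = -3) → (w < -8 ∧ (6*w ≥ -6 ∨ (5/2)*w ≥ -7))) ∧ ((¬(2*w > 0 ∧ 3*w = -3)) → (6*g + 6*w ≥ 12 ∨ (1/2)*g ≤ w + 4))
Before w := w + g + 6: ((2*g + 2*w > -12 ∧ 3*g + 3*w = -21) → (g + w < -14 ∧ (6*g + 6*w ≥ -42 ∨ (5/2)*g + (5/2)*w ≥ -22))) ∧ ((¬(2*g + 2*w > -12 ∧ 3*g + 3*w = -21)) → (12*g + 6*w ≥ -24 ∨ (1/2)*g + w ≥ -10))
The weakest precondition is ((2*g + 2*w > -12 ∧ 3*g + 3*w = -21) → (g + w < -14 ∧ (6*g + 6*w ≥ -42 ∨ (5/2)*g + (5/2)*w ≥ -22))) ∧ ((¬(2*g + 2*w > -12 ∧ 3*g + 3*w = -21)) → (12*g + 6*w ≥ -24 ∨ (1/2)*g + w ≥ -10)).
Check whether ((2*w > -10 ∧ 3*w = -18) → (w < -13 ∧ (6*w ≥ -36 ∨ (5/2)*w ≥ -39/2))) ∧ ((¬(2*w > -10 ∧ 3*w = -18)) → (6*w ≥ -12 ∨ w ≥ -19/2)) ∧ g = -1 implies it.
Every state satisfying the precondition satisfies the weakest precondition: the implication holds.
Answer: valid


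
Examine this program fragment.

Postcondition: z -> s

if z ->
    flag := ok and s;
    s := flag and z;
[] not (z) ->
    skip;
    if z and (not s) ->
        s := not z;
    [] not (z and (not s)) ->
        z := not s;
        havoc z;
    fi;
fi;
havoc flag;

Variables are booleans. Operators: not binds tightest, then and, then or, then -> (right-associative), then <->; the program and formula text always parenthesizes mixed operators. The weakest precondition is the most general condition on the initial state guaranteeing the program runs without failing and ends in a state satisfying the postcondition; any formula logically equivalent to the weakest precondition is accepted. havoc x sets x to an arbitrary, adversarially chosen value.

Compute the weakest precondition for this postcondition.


Working backward. After the program, z -> s must hold.
Before havoc flag: z -> s
Then branch requires z -> (ok and s and z); else branch requires ((z and (not s)) -> (z -> (not z))) and ((not (z and (not s))) -> s).
Before the if: (z -> (z -> (ok and s and z))) and ((not z) -> (((z and (not s)) -> (z -> (not z))) and ((not (z and (not s))) -> s)))
Answer: WP = (z -> (z -> (ok and s and z))) and ((not z) -> (((z and (not s)) -> (z -> (not z))) and ((not (z and (not s))) -> s)))


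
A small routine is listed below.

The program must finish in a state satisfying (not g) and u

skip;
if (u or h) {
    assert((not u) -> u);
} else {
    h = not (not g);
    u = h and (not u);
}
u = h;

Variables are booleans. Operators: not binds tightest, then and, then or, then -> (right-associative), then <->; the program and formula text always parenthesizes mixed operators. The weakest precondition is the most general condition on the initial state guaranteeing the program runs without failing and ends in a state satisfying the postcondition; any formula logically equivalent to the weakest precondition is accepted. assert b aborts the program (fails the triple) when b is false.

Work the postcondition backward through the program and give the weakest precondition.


Working backward. After the program, (not g) and u must hold.
Before u := h: (not g) and h
Then branch requires ((not u) -> u) and (not g) and h; else branch requires false.
Before the if: ((u or h) -> (((not u) -> u) and (not g) and h)) and (u or h)
Before skip: ((u or h) -> (((not u) -> u) and (not g) and h)) and (u or h)
Answer: WP = ((u or h) -> (((not u) -> u) and (not g) and h)) and (u or h)


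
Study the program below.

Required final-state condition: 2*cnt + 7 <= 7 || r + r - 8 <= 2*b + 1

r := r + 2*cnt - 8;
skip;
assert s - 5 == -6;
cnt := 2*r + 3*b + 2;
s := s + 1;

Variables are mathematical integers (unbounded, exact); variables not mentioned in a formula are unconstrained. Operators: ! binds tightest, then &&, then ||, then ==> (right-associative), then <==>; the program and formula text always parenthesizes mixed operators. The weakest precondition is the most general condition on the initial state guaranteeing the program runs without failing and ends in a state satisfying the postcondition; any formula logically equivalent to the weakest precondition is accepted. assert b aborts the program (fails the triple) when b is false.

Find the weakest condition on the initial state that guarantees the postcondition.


Working backward. After the program, the postcondition 2*cnt + 7 <= 7 || r + r - 8 <= 2*b + 1 must hold; in canonical form it is 2*cnt <= 0 || 2*r <= 2*b + 9.
Before s := s + 1: 2*cnt <= 0 || 2*r <= 2*b + 9
Before cnt := 2*r + 3*b + 2: 6*b + 4*r <= -4 || 2*r <= 2*b + 9
Before assert s - 5 == -6: s == -1 && (6*b + 4*r <= -4 || 2*r <= 2*b + 9)
Before skip: s == -1 && (6*b + 4*r <= -4 || 2*r <= 2*b + 9)
Before r := r + 2*cnt - 8: s == -1 && (6*b + 8*cnt + 4*r <= 28 || 4*cnt + 2*r <= 2*b + 25)
Answer: WP = s == -1 && (6*b + 8*cnt + 4*r <= 28 || 4*cnt + 2*r <= 2*b + 25)


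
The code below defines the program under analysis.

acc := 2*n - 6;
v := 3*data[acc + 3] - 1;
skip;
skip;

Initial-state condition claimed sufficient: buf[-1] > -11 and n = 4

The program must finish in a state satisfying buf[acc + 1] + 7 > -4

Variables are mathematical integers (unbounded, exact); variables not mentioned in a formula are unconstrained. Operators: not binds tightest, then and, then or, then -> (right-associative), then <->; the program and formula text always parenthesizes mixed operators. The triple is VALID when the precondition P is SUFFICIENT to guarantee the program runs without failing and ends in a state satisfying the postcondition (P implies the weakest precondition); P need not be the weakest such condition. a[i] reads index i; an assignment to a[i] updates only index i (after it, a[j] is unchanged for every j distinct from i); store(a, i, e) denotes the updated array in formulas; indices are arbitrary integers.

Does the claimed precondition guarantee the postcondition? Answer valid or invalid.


Working backward. After the program, the postcondition buf[acc + 1] + 7 > -4 must hold; in canonical form it is buf[acc + 1] > -11.
Before skip: buf[acc + 1] > -11
Before skip: buf[acc + 1] > -11
Before v := 3*data[acc + 3] - 1: buf[acc + 1] > -11
Before acc := 2*n - 6: buf[2*n - 5] > -11
The weakest precondition is buf[2*n - 5] > -11.
Check whether buf[-1] > -11 and n = 4 implies it.
Countermodel: at the initial state buf = {[-1] = 0, [3] = -11, elsewhere 0}, n = 4, the precondition holds but the weakest precondition fails.
Answer: invalid


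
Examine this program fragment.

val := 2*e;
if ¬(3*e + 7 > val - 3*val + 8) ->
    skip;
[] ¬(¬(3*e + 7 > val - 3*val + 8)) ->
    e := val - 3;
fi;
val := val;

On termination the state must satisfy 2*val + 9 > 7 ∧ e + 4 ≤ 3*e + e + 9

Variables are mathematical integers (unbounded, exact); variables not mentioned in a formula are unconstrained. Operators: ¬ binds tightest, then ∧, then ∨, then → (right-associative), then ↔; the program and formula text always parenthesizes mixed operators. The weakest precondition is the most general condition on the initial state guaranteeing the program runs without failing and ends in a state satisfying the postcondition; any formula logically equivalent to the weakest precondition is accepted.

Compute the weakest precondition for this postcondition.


Working backward. After the program, the postcondition 2*val + 9 > 7 ∧ e + 4 ≤ 3*e + e + 9 must hold; in canonical form it is 2*val > -2 ∧ 3*e ≥ -5.
Before val := val: 2*val > -2 ∧ 3*e ≥ -5
Then branch requires 2*val > -2 ∧ 3*e ≥ -5; else branch requires 2*val > -2 ∧ 3*val ≥ 4.
Before the if: ((¬(3*e + 2*val > 1)) → (2*val > -2 ∧ 3*e ≥ -5)) ∧ (3*e + 2*val > 1 → (2*val > -2 ∧ 3*val ≥ 4))
Before val := 2*e: ((¬(7*e > 1)) → (4*e > -2 ∧ 3*e ≥ -5)) ∧ (7*e > 1 → (4*e > -2 ∧ 6*e ≥ 4))
Answer: WP = ((¬(7*e > 1)) → (4*e > -2 ∧ 3*e ≥ -5)) ∧ (7*e > 1 → (4*e > -2 ∧ 6*e ≥ 4))


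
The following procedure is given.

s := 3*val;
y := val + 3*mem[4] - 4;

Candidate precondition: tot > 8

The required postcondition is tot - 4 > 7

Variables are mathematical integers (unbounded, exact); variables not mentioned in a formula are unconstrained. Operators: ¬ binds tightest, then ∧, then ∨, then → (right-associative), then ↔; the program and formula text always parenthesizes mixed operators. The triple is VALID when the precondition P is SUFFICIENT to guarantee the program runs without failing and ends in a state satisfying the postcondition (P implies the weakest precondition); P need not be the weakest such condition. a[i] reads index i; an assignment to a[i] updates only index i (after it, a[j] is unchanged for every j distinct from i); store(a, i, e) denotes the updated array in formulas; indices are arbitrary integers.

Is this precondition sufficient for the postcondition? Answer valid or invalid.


Working backward. After the program, the postcondition tot - 4 > 7 must hold; in canonical form it is tot > 11.
Before y := val + 3*mem[4] - 4: tot > 11
Before s := 3*val: tot > 11
The weakest precondition is tot > 11.
Check whether tot > 8 implies it.
Countermodel: at the initial state tot = 9, the precondition holds but the weakest precondition fails.
Answer: invalid


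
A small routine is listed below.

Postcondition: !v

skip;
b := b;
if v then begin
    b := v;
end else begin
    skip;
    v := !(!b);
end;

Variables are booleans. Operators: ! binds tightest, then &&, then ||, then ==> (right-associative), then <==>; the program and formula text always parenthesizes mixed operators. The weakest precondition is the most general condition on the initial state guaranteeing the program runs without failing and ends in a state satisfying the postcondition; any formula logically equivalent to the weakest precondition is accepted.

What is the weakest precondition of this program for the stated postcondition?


Working backward. After the program, !v must hold.
Then branch requires !v; else branch requires !b.
Before the if: (v ==> (!v)) && ((!v) ==> (!b))
Before b := b: (v ==> (!v)) && ((!v) ==> (!b))
Before skip: (v ==> (!v)) && ((!v) ==> (!b))
Answer: WP = (v ==> (!v)) && ((!v) ==> (!b))


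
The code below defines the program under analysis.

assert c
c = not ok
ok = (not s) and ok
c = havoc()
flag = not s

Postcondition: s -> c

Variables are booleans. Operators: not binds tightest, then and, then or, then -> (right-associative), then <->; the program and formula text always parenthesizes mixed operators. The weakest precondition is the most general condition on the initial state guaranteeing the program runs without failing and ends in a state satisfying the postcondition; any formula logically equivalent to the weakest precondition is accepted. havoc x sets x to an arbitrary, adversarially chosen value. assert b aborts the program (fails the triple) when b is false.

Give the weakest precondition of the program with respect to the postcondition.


Working backward. After the program, s -> c must hold.
Before flag := not s: s -> c
Before havoc c: not s
Before ok := (not s) and ok: not s
Before c := not ok: not s
Before assert c: c and (not s)
Answer: WP = c and (not s)


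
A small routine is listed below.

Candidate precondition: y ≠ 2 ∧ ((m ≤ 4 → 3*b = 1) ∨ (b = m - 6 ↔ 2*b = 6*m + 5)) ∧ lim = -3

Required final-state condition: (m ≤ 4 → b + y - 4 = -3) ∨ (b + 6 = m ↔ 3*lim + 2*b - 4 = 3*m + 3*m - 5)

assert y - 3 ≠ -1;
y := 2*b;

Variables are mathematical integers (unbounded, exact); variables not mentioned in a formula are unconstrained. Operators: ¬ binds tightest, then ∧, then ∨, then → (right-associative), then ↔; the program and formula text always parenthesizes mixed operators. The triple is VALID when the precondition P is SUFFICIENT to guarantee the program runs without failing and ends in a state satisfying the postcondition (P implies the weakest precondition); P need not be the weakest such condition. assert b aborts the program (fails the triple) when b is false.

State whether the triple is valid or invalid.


Working backward. After the program, the postcondition (m ≤ 4 → b + y - 4 = -3) ∨ (b + 6 = m ↔ 3*lim + 2*b - 4 = 3*m + 3*m - 5) must hold; in canonical form it is (m ≤ 4 → b + y = 1) ∨ (b = m - 6 ↔ 2*b + 3*lim = 6*m - 1).
Before y := 2*b: (m ≤ 4 → 3*b = 1) ∨ (b = m - 6 ↔ 2*b + 3*lim = 6*m - 1)
Before assert y - 3 ≠ -1: y ≠ 2 ∧ ((m ≤ 4 → 3*b = 1) ∨ (b = m - 6 ↔ 2*b + 3*lim = 6*m - 1))
The weakest precondition is y ≠ 2 ∧ ((m ≤ 4 → 3*b = 1) ∨ (b = m - 6 ↔ 2*b + 3*lim = 6*m - 1)).
Check whether y ≠ 2 ∧ ((m ≤ 4 → 3*b = 1) ∨ (b = m - 6 ↔ 2*b = 6*m + 5)) ∧ lim = -3 implies it.
Countermodel: at the initial state b = -14, lim = -3, m = -6, y = 3, the precondition holds but the weakest precondition fails.
Answer: invalid


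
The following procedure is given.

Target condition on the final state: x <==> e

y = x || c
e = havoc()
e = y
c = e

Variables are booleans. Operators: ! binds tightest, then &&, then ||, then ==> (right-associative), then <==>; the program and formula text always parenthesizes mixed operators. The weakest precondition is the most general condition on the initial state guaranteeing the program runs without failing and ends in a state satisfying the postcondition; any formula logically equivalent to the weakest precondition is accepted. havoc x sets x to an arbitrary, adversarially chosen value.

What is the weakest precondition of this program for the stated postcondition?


Working backward. After the program, x <==> e must hold.
Before c := e: x <==> e
Before e := y: x <==> y
Before havoc e: x <==> y
Before y := x || c: x <==> (x || c)
Answer: WP = x <==> (x || c)


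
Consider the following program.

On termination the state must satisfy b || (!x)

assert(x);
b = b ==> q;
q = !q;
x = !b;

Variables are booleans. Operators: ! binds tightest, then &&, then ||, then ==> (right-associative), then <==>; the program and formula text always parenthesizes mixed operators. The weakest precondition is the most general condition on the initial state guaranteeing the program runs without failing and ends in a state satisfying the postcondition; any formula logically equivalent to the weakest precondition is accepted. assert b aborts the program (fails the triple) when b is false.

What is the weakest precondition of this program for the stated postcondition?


Working backward. After the program, b || (!x) must hold.
Before x := !b: b
Before q := !q: b
Before b := b ==> q: b ==> q
Before assert x: x && (b ==> q)
Answer: WP = x && (b ==> q)


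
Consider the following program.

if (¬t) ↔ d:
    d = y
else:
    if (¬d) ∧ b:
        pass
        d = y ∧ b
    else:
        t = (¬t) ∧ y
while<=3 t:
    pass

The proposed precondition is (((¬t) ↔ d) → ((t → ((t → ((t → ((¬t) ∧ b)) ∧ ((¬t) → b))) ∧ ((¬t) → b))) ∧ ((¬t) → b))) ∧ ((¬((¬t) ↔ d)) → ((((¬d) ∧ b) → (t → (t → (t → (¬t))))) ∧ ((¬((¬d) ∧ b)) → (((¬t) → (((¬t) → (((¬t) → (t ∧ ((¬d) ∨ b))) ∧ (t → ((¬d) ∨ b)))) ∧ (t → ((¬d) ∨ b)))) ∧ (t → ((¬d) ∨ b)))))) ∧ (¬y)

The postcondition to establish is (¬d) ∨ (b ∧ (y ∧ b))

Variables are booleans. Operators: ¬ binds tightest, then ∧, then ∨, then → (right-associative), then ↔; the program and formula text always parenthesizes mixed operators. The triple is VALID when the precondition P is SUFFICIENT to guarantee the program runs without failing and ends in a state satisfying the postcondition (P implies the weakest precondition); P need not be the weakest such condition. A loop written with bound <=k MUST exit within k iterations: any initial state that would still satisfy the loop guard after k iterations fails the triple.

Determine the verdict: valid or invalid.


Working backward. After the program, the postcondition (¬d) ∨ (b ∧ (y ∧ b)) must hold; in canonical form it is (¬d) ∨ (b ∧ y).
Before the loop (bound <=3), unroll the exhaustion recursion (WP_0 = exit-now case; WP_j = one more guarded iteration, up to j = 3):
  WP_0: (¬t) ∧ ((¬d) ∨ (b ∧ y))
  WP_1: (t → ((¬t) ∧ ((¬d) ∨ (b ∧ y)))) ∧ ((¬t) → ((¬d) ∨ (b ∧ y)))
  WP_2: (t → ((t → ((¬t) ∧ ((¬d) ∨ (b ∧ y)))) ∧ ((¬t) → ((¬d) ∨ (b ∧ y))))) ∧ ((¬t) → ((¬d) ∨ (b ∧ y)))
  WP_3: (t → ((t → ((t → ((¬t) ∧ ((¬d) ∨ (b ∧ y)))) ∧ ((¬t) → ((¬d) ∨ (b ∧ y))))) ∧ ((¬t) → ((¬d) ∨ (b ∧ y))))) ∧ ((¬t) → ((¬d) ∨ (b ∧ y)))
So before the loop: (t → ((t → ((t → ((¬t) ∧ ((¬d) ∨ (b ∧ y)))) ∧ ((¬t) → ((¬d) ∨ (b ∧ y))))) ∧ ((¬t) → ((¬d) ∨ (b ∧ y))))) ∧ ((¬t) → ((¬d) ∨ (b ∧ y)))
Then branch requires (t → ((t → ((t → ((¬t) ∧ ((¬y) ∨ (b ∧ y)))) ∧ ((¬t) → ((¬y) ∨ (b ∧ y))))) ∧ ((¬t) → ((¬y) ∨ (b ∧ y))))) ∧ ((¬t) → ((¬y) ∨ (b ∧ y))); else branch requires (((¬d) ∧ b) → ((t → ((t → ((t → ((¬t) ∧ ((¬(y ∧ b)) ∨ (b ∧ y)))) ∧ ((¬t) → ((¬(y ∧ b)) ∨ (b ∧ y))))) ∧ ((¬t) → ((¬(y ∧ b)) ∨ (b ∧ y))))) ∧ ((¬t) → ((¬(y ∧ b)) ∨ (b ∧ y))))) ∧ ((¬((¬d) ∧ b)) → ((((¬t) ∧ y) → ((((¬t) ∧ y) → ((((¬t) ∧ y) → ((¬((¬t) ∧ y)) ∧ ((¬d) ∨ (b ∧ y)))) ∧ ((¬((¬t) ∧ y)) → ((¬d) ∨ (b ∧ y))))) ∧ ((¬((¬t) ∧ y)) → ((¬d) ∨ (b ∧ y))))) ∧ ((¬((¬t) ∧ y)) → ((¬d) ∨ (b ∧ y))))).
Before the if: (((¬t) ↔ d) → ((t → ((t → ((t → ((¬t) ∧ ((¬y) ∨ (b ∧ y)))) ∧ ((¬t) → ((¬y) ∨ (b ∧ y))))) ∧ ((¬t) → ((¬y) ∨ (b ∧ y))))) ∧ ((¬t) → ((¬y) ∨ (b ∧ y))))) ∧ ((¬((¬t) ↔ d)) → ((((¬d) ∧ b) → ((t → ((t → ((t → ((¬t) ∧ ((¬(y ∧ b)) ∨ (b ∧ y)))) ∧ ((¬t) → ((¬(y ∧ b)) ∨ (b ∧ y))))) ∧ ((¬t) → ((¬(y ∧ b)) ∨ (b ∧ y))))) ∧ ((¬t) → ((¬(y ∧ b)) ∨ (b ∧ y))))) ∧ ((¬((¬d) ∧ b)) → ((((¬t) ∧ y) → ((((¬t) ∧ y) → ((((¬t) ∧ y) → ((¬((¬t) ∧ y)) ∧ ((¬d) ∨ (b ∧ y)))) ∧ ((¬((¬t) ∧ y)) → ((¬d) ∨ (b ∧ y))))) ∧ ((¬((¬t) ∧ y)) → ((¬d) ∨ (b ∧ y))))) ∧ ((¬((¬t) ∧ y)) → ((¬d) ∨ (b ∧ y)))))))
The weakest precondition is (((¬t) ↔ d) → ((t → ((t → ((t → ((¬t) ∧ ((¬y) ∨ (b ∧ y)))) ∧ ((¬t) → ((¬y) ∨ (b ∧ y))))) ∧ ((¬t) → ((¬y) ∨ (b ∧ y))))) ∧ ((¬t) → ((¬y) ∨ (b ∧ y))))) ∧ ((¬((¬t) ↔ d)) → ((((¬d) ∧ b) → ((t → ((t → ((t → ((¬t) ∧ ((¬(y ∧ b)) ∨ (b ∧ y)))) ∧ ((¬t) → ((¬(y ∧ b)) ∨ (b ∧ y))))) ∧ ((¬t) → ((¬(y ∧ b)) ∨ (b ∧ y))))) ∧ ((¬t) → ((¬(y ∧ b)) ∨ (b ∧ y))))) ∧ ((¬((¬d) ∧ b)) → ((((¬t) ∧ y) → ((((¬t) ∧ y) → ((((¬t) ∧ y) → ((¬((¬t) ∧ y)) ∧ ((¬d) ∨ (b ∧ y)))) ∧ ((¬((¬t) ∧ y)) → ((¬d) ∨ (b ∧ y))))) ∧ ((¬((¬t) ∧ y)) → ((¬d) ∨ (b ∧ y))))) ∧ ((¬((¬t) ∧ y)) → ((¬d) ∨ (b ∧ y))))))).
Check whether (((¬t) ↔ d) → ((t → ((t → ((t → ((¬t) ∧ b)) ∧ ((¬t) → b))) ∧ ((¬t) → b))) ∧ ((¬t) → b))) ∧ ((¬((¬t) ↔ d)) → ((((¬d) ∧ b) → (t → (t → (t → (¬t))))) ∧ ((¬((¬d) ∧ b)) → (((¬t) → (((¬t) → (((¬t) → (t ∧ ((¬d) ∨ b))) ∧ (t → ((¬d) ∨ b)))) ∧ (t → ((¬d) ∨ b)))) ∧ (t → ((¬d) ∨ b)))))) ∧ (¬y) implies it.
Countermodel: at the initial state b = true, d = true, t = true, y = false, the precondition holds but the weakest precondition fails.
Answer: invalid


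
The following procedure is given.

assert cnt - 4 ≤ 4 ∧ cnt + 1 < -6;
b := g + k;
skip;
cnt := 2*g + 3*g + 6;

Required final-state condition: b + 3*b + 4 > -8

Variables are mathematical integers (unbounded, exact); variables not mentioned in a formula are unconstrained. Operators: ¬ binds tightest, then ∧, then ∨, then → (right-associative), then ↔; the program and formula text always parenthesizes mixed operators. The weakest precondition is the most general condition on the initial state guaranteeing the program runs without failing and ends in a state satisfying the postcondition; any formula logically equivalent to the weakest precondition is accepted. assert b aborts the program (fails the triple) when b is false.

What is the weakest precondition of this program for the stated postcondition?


Working backward. After the program, the postcondition b + 3*b + 4 > -8 must hold; in canonical form it is 4*b > -12.
Before cnt := 2*g + 3*g + 6: 4*b > -12
Before skip: 4*b > -12
Before b := g + k: 4*g + 4*k > -12
Before assert cnt - 4 ≤ 4 ∧ cnt + 1 < -6: cnt ≤ 8 ∧ cnt < -7 ∧ 4*g + 4*k > -12
Answer: WP = cnt ≤ 8 ∧ cnt < -7 ∧ 4*g + 4*k > -12


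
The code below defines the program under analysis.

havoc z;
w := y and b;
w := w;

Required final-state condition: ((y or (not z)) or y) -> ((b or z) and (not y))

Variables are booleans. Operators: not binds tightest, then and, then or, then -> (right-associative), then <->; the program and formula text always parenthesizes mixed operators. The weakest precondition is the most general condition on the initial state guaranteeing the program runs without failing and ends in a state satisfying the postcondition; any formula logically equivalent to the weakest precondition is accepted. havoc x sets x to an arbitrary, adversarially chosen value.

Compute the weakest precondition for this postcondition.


Working backward. After the program, the postcondition ((y or (not z)) or y) -> ((b or z) and (not y)) must hold; in canonical form it is (y or (not z)) -> ((b or z) and (not y)).
Before w := w: (y or (not z)) -> ((b or z) and (not y))
Before w := y and b: (y or (not z)) -> ((b or z) and (not y))
Before havoc z: (y -> (not y)) and b and (not y)
Answer: WP = (y -> (not y)) and b and (not y)


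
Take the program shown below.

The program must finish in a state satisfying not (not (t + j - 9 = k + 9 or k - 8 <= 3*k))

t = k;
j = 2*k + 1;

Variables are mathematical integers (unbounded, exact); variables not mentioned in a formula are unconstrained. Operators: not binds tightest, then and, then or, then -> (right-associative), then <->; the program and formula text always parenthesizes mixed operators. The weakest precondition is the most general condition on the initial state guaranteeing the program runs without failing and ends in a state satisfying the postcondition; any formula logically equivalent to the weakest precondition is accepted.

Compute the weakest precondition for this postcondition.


Working backward. After the program, the postcondition not (not (t + j - 9 = k + 9 or k - 8 <= 3*k)) must hold; in canonical form it is j + t = k + 18 or 2*k >= -8.
Before j := 2*k + 1: k + t = 17 or 2*k >= -8
Before t := k: 2*k = 17 or 2*k >= -8
Answer: WP = 2*k = 17 or 2*k >= -8


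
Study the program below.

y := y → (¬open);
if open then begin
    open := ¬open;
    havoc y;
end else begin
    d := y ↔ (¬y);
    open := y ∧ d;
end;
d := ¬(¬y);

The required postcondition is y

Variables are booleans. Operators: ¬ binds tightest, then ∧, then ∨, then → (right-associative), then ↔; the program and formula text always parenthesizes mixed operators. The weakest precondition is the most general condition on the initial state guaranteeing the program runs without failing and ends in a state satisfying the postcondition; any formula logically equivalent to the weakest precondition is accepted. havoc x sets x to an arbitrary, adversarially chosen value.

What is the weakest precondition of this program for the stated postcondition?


Working backward. After the program, y must hold.
Before d := ¬(¬y): y
Then branch requires false; else branch requires y.
Before the if: (¬open) ∧ ((¬open) → y)
Before y := y → (¬open): (¬open) ∧ ((¬open) → (y → (¬open)))
Answer: WP = (¬open) ∧ ((¬open) → (y → (¬open)))


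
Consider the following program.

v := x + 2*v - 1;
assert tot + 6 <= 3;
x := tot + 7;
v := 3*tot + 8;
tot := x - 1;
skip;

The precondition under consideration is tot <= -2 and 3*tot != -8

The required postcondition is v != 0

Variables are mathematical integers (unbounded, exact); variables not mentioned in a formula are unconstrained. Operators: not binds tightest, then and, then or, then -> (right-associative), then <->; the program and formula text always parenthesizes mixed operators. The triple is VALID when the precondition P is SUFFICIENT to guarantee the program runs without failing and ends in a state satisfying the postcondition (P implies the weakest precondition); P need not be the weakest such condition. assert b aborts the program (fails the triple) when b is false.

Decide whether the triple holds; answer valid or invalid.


Working backward. After the program, v != 0 must hold.
Before skip: v != 0
Before tot := x - 1: v != 0
Before v := 3*tot + 8: 3*tot != -8
Before x := tot + 7: 3*tot != -8
Before assert tot + 6 <= 3: tot <= -3 and 3*tot != -8
Before v := x + 2*v - 1: tot <= -3 and 3*tot != -8
The weakest precondition is tot <= -3 and 3*tot != -8.
Check whether tot <= -2 and 3*tot != -8 implies it.
Countermodel: at the initial state tot = -2, the precondition holds but the weakest precondition fails.
Answer: invalid


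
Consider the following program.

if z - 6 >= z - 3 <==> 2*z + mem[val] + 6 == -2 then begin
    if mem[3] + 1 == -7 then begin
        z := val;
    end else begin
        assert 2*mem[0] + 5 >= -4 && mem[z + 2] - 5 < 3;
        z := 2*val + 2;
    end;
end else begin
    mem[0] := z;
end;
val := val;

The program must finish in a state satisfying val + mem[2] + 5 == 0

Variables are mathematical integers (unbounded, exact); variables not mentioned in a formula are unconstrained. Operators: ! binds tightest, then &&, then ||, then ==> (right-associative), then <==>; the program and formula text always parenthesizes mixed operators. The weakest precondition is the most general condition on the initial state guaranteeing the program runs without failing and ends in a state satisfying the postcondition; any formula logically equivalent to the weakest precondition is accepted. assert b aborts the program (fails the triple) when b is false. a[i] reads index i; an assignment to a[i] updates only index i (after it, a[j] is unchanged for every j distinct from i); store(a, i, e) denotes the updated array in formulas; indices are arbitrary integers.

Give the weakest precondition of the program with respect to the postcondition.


Working backward. After the program, the postcondition val + mem[2] + 5 == 0 must hold; in canonical form it is mem[2] + val == -5.
Before val := val: mem[2] + val == -5
Then branch requires (mem[3] == -8 ==> mem[2] + val == -5) && ((!(mem[3] == -8)) ==> (2*mem[0] >= -9 && mem[z + 2] < 8 && mem[2] + val == -5)); else branch requires mem[2] + val == -5.
Before the if: ((!(mem[val] + 2*z == -8)) ==> ((mem[3] == -8 ==> mem[2] + val == -5) && ((!(mem[3] == -8)) ==> (2*mem[0] >= -9 && mem[z + 2] < 8 && mem[2] + val == -5)))) && (mem[val] + 2*z == -8 ==> mem[2] + val == -5)
Answer: WP = ((!(mem[val] + 2*z == -8)) ==> ((mem[3] == -8 ==> mem[2] + val == -5) && ((!(mem[3] == -8)) ==> (2*mem[0] >= -9 && mem[z + 2] < 8 && mem[2] + val == -5)))) && (mem[val] + 2*z == -8 ==> mem[2] + val == -5)


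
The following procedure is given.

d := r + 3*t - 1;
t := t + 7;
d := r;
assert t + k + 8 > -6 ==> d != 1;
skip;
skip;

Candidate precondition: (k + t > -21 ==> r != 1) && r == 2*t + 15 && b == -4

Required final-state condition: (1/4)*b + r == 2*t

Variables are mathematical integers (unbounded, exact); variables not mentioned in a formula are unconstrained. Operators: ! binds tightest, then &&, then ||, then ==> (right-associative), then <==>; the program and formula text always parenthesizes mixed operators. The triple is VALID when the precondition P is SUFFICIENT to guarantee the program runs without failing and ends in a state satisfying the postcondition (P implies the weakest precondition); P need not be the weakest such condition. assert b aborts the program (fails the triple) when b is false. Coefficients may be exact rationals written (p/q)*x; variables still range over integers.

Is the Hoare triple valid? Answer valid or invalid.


Working backward. After the program, (1/4)*b + r == 2*t must hold.
Before skip: (1/4)*b + r == 2*t
Before skip: (1/4)*b + r == 2*t
Before assert t + k + 8 > -6 ==> d != 1: (k + t > -14 ==> d != 1) && (1/4)*b + r == 2*t
Before d := r: (k + t > -14 ==> r != 1) && (1/4)*b + r == 2*t
Before t := t + 7: (k + t > -21 ==> r != 1) && (1/4)*b + r == 2*t + 14
Before d := r + 3*t - 1: (k + t > -21 ==> r != 1) && (1/4)*b + r == 2*t + 14
The weakest precondition is (k + t > -21 ==> r != 1) && (1/4)*b + r == 2*t + 14.
Check whether (k + t > -21 ==> r != 1) && r == 2*t + 15 && b == -4 implies it.
Every state satisfying the precondition satisfies the weakest precondition: the implication holds.
Answer: valid


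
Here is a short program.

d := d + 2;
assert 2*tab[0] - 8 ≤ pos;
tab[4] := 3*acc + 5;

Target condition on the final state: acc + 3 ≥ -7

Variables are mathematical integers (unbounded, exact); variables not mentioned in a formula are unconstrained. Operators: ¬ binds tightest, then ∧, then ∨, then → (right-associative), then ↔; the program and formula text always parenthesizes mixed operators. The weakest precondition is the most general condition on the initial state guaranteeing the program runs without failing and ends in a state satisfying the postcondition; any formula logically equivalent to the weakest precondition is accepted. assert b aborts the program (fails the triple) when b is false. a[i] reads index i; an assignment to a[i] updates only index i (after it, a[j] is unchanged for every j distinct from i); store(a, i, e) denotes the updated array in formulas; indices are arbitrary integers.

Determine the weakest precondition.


Working backward. After the program, the postcondition acc + 3 ≥ -7 must hold; in canonical form it is acc ≥ -10.
Before tab[4] := 3*acc + 5: acc ≥ -10
Before assert 2*tab[0] - 8 ≤ pos: 2*tab[0] ≤ pos + 8 ∧ acc ≥ -10
Before d := d + 2: 2*tab[0] ≤ pos + 8 ∧ acc ≥ -10
Answer: WP = 2*tab[0] ≤ pos + 8 ∧ acc ≥ -10


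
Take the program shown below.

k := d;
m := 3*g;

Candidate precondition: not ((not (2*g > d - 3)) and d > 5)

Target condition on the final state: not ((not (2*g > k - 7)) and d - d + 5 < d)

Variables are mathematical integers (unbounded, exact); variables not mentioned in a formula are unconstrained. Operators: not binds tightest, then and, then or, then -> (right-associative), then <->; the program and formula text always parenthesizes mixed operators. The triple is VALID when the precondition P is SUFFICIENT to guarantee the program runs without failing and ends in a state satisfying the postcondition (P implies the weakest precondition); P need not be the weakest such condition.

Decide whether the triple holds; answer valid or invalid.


Working backward. After the program, the postcondition not ((not (2*g > k - 7)) and d - d + 5 < d) must hold; in canonical form it is not ((not (2*g > k - 7)) and d > 5).
Before m := 3*g: not ((not (2*g > k - 7)) and d > 5)
Before k := d: not ((not (2*g > d - 7)) and d > 5)
The weakest precondition is not ((not (2*g > d - 7)) and d > 5).
Check whether not ((not (2*g > d - 3)) and d > 5) implies it.
Every state satisfying the precondition satisfies the weakest precondition: the implication holds.
Answer: valid


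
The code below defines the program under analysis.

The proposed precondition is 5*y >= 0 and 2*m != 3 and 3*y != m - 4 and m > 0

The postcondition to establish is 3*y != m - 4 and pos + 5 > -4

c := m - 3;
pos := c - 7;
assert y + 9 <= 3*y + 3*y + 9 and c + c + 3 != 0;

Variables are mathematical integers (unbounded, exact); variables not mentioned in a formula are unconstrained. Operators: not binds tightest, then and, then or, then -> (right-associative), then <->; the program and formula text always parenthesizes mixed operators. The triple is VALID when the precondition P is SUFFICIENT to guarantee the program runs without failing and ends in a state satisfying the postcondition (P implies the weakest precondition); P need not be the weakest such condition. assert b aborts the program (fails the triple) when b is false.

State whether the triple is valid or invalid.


Working backward. After the program, the postcondition 3*y != m - 4 and pos + 5 > -4 must hold; in canonical form it is 3*y != m - 4 and pos > -9.
Before assert y + 9 <= 3*y + 3*y + 9 and c + c + 3 != 0: 5*y >= 0 and 2*c != -3 and 3*y != m - 4 and pos > -9
Before pos := c - 7: 5*y >= 0 and 2*c != -3 and 3*y != m - 4 and c > -2
Before c := m - 3: 5*y >= 0 and 2*m != 3 and 3*y != m - 4 and m > 1
The weakest precondition is 5*y >= 0 and 2*m != 3 and 3*y != m - 4 and m > 1.
Check whether 5*y >= 0 and 2*m != 3 and 3*y != m - 4 and m > 0 implies it.
Countermodel: at the initial state m = 1, y = 0, the precondition holds but the weakest precondition fails.
Answer: invalid


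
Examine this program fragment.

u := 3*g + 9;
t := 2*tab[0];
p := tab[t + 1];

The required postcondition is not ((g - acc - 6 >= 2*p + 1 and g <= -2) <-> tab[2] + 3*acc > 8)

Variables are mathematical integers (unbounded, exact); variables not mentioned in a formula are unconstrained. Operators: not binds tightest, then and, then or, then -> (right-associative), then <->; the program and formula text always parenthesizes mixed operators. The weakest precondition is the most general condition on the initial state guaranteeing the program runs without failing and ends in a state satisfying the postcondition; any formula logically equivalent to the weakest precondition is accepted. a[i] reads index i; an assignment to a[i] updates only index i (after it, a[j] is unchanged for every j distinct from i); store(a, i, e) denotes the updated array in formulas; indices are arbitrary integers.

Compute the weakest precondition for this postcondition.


Working backward. After the program, the postcondition not ((g - acc - 6 >= 2*p + 1 and g <= -2) <-> tab[2] + 3*acc > 8) must hold; in canonical form it is not ((g >= acc + 2*p + 7 and g <= -2) <-> tab[2] + 3*acc > 8).
Before p := tab[t + 1]: not ((g >= 2*tab[t + 1] + acc + 7 and g <= -2) <-> tab[2] + 3*acc > 8)
Before t := 2*tab[0]: not ((g >= 2*tab[2*tab[0] + 1] + acc + 7 and g <= -2) <-> tab[2] + 3*acc > 8)
Before u := 3*g + 9: not ((g >= 2*tab[2*tab[0] + 1] + acc + 7 and g <= -2) <-> tab[2] + 3*acc > 8)
Answer: WP = not ((g >= 2*tab[2*tab[0] + 1] + acc + 7 and g <= -2) <-> tab[2] + 3*acc > 8)


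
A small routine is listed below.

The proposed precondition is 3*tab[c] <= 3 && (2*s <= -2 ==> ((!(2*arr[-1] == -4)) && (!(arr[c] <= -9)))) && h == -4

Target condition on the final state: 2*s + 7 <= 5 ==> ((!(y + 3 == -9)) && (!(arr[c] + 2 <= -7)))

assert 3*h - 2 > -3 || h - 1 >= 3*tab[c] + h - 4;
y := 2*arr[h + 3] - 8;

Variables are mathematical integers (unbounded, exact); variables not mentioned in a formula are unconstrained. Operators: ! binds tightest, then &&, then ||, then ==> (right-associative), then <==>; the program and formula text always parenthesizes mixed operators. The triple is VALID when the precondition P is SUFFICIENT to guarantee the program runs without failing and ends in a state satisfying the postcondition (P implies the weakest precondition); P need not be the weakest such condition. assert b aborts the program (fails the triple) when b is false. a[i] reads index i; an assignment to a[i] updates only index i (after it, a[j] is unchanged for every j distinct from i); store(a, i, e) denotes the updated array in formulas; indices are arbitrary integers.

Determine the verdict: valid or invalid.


Working backward. After the program, the postcondition 2*s + 7 <= 5 ==> ((!(y + 3 == -9)) && (!(arr[c] + 2 <= -7))) must hold; in canonical form it is 2*s <= -2 ==> ((!(y == -12)) && (!(arr[c] <= -9))).
Before y := 2*arr[h + 3] - 8: 2*s <= -2 ==> ((!(2*arr[h + 3] == -4)) && (!(arr[c] <= -9)))
Before assert 3*h - 2 > -3 || h - 1 >= 3*tab[c] + h - 4: (3*h > -1 || 3*tab[c] <= 3) && (2*s <= -2 ==> ((!(2*arr[h + 3] == -4)) && (!(arr[c] <= -9))))
The weakest precondition is (3*h > -1 || 3*tab[c] <= 3) && (2*s <= -2 ==> ((!(2*arr[h + 3] == -4)) && (!(arr[c] <= -9)))).
Check whether 3*tab[c] <= 3 && (2*s <= -2 ==> ((!(2*arr[-1] == -4)) && (!(arr[c] <= -9)))) && h == -4 implies it.
Every state satisfying the precondition satisfies the weakest precondition: the implication holds.
Answer: valid


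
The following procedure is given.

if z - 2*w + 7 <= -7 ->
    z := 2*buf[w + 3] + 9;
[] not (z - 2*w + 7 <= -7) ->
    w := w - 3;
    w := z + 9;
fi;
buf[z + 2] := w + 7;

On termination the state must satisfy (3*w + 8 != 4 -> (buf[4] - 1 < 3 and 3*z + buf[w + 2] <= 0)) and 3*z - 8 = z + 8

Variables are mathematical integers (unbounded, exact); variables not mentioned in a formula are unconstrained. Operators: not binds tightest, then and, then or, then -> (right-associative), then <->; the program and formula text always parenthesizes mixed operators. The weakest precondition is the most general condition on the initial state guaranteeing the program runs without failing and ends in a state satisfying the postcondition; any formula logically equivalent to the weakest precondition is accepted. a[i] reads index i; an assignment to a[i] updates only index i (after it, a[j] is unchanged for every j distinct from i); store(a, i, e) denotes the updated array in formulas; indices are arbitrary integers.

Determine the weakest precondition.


Working backward. After the program, the postcondition (3*w + 8 != 4 -> (buf[4] - 1 < 3 and 3*z + buf[w + 2] <= 0)) and 3*z - 8 = z + 8 must hold; in canonical form it is (3*w != -4 -> (buf[4] < 4 and buf[w + 2] + 3*z <= 0)) and 2*z = 16.
Before buf[z + 2] := w + 7: (3*w != -4 -> (store(buf, z + 2, w + 7)[4] < 4 and store(buf, z + 2, w + 7)[w + 2] + 3*z <= 0)) and 2*z = 16
Then branch requires (3*w != -4 -> (store(buf, 2*buf[w + 3] + 11, w + 7)[4] < 4 and 6*buf[w + 3] + store(buf, 2*buf[w + 3] + 11, w + 7)[w + 2] <= -27)) and 4*buf[w + 3] = -2; else branch requires (3*z != -31 -> (store(buf, z + 2, z + 16)[4] < 4 and store(buf, z + 2, z + 16)[z + 11] + 3*z <= 0)) and 2*z = 16.
Before the if: (z <= 2*w - 14 -> ((3*w != -4 -> (store(buf, 2*buf[w + 3] + 11, w + 7)[4] < 4 and 6*buf[w + 3] + store(buf, 2*buf[w + 3] + 11, w + 7)[w + 2] <= -27)) and 4*buf[w + 3] = -2)) and ((not (z <= 2*w - 14)) -> ((3*z != -31 -> (store(buf, z + 2, z + 16)[4] < 4 and store(buf, z + 2, z + 16)[z + 11] + 3*z <= 0)) and 2*z = 16))
Answer: WP = (z <= 2*w - 14 -> ((3*w != -4 -> (store(buf, 2*buf[w + 3] + 11, w + 7)[4] < 4 and 6*buf[w + 3] + store(buf, 2*buf[w + 3] + 11, w + 7)[w + 2] <= -27)) and 4*buf[w + 3] = -2)) and ((not (z <= 2*w - 14)) -> ((3*z != -31 -> (store(buf, z + 2, z + 16)[4] < 4 and store(buf, z + 2, z + 16)[z + 11] + 3*z <= 0)) and 2*z = 16))
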